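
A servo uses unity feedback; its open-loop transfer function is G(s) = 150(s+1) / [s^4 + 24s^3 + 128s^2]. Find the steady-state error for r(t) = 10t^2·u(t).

Factoring s^2 from the denominator leaves a polynomial with constant term 128, so the system is type 2.
K_a = lim_{s→0} s^2·G(s) = 150·1 / 128 = 75/64.
r(t) = 10t^2 gives R(s) = 20/s^3.
e_ss = 20/K_a = 20/(75/64) = 256/15.

256/15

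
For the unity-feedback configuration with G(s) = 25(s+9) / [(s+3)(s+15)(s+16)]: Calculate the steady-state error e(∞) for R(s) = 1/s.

16/21

The open loop has no poles at the origin → type 0 system.
K_p = lim_{s→0} G(s) = 25·9 / (3·15·16) = 0.3125.
e_ss = 1/(1 + K_p) = 1/1.3125 = 16/21.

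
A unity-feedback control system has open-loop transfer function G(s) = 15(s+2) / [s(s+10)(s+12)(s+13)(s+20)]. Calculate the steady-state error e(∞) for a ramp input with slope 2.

System type = 1 (one pole at s=0).
K_v = lim_{s→0} s·G(s) = 15·2 / (10·12·13·20) = 1/1040.
e_ss = 2/K_v = 2/(1/1040) = 2080.

2080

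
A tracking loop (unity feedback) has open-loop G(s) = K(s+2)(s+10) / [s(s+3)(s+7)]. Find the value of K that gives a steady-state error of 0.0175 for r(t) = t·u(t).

60

System type = 1 (one pole at s=0).
K_v = lim_{s→0} s·G(s) = K·2·10 / (3·7) = (20/21)·K.
e_ss = 1/K_v = 0.0175 ⇒ K_v = 400/7 ⇒ K = (400/7)/(20/21) = 60.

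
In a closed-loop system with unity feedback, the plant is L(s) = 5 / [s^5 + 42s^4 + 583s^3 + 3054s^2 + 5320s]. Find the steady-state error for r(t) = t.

1064

The denominator has no term below 5320s — 1 pole at s=0, type 1.
K_v = lim_{s→0} s·L(s) = 5 / 5320 = 1/1064.
e_ss = 1/K_v = 1/(1/1064) = 1064.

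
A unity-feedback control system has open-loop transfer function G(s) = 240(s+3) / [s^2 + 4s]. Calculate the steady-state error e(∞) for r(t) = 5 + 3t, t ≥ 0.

1/60

Factoring s from the denominator leaves a polynomial with constant term 4, so the system is type 1. Treating each term separately:
  • 5: tracked with zero error.
  • 3t: e_ss = 3/K_v with K_v=180 → 1/60.
Total e_ss = 1/60.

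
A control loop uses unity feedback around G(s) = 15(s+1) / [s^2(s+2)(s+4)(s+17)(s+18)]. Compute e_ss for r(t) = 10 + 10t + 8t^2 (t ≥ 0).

G(s) has two factors of s in the denominator, so the system is type 2. Treating each term separately:
  • 10: tracked with zero error.
  • 10t: tracked with zero error.
  • 8t^2: e_ss = 16/K_a with K_a=5/816 → 2611.2.
Total e_ss = 2611.2.

2611.2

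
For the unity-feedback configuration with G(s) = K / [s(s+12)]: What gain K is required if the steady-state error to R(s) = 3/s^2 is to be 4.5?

8

The open loop has one pole at the origin → type 1 system.
K_v = lim_{s→0} s·G(s) = K / (12) = (1/12)·K.
e_ss = 3/K_v = 4.5 ⇒ K_v = 2/3 ⇒ K = (2/3)/(1/12) = 8.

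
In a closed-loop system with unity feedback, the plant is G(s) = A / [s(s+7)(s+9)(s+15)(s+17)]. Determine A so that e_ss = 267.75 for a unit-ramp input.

G(s) has one factor of s in the denominator, so the system is type 1.
K_v = lim_{s→0} s·G(s) = A / (7·9·15·17) = (1/16065)·A.
e_ss = 1/K_v = 267.75 ⇒ K_v = 4/1071 ⇒ A = (4/1071)/(1/16065) = 60.

60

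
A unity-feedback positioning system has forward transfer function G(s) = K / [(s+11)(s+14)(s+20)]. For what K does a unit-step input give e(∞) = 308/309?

10

No free integrators in G(s): this is a type 0 system.
K_p = lim_{s→0} G(s) = K / (11·14·20) = (1/3080)·K.
e_ss = 1/(1 + K_p) = 308/309 ⇒ 1 + (1/3080)·K = 309/308 ⇒ K = 10.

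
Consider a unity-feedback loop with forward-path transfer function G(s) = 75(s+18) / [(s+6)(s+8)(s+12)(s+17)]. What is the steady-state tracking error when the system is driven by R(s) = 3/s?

System type = 0 (no poles at s=0).
K_p = lim_{s→0} G(s) = 75·18 / (6·8·12·17) = 75/544.
e_ss = 3/(1 + K_p) = 3/(619/544) = 1632/619.

1632/619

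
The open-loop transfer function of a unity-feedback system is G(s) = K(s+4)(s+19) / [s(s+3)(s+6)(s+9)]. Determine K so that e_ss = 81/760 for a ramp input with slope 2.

40

System type = 1 (one pole at s=0).
K_v = lim_{s→0} s·G(s) = K·4·19 / (3·6·9) = (38/81)·K.
e_ss = 2/K_v = 81/760 ⇒ K_v = 1520/81 ⇒ K = (1520/81)/(38/81) = 40.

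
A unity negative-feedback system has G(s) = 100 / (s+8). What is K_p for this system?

12.5

The open loop has no poles at the origin → type 0 system.
K_p = lim_{s→0} G(s) = 100 / (8) = 12.5.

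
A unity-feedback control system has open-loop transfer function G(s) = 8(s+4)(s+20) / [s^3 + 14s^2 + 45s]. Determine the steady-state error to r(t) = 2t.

Lowest-order denominator term is 45s, so the open loop has 1 pole at the origin → type 1 system.
K_v = lim_{s→0} s·G(s) = 8·4·20 / 45 = 128/9.
e_ss = 2/K_v = 2/(128/9) = 9/64.

9/64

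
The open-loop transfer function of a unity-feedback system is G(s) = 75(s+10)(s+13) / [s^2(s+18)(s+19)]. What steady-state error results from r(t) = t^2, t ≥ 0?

G(s) has two factors of s in the denominator, so the system is type 2.
K_a = lim_{s→0} s^2·G(s) = 75·10·13 / (18·19) = 1625/57.
r(t) = t^2 gives R(s) = 2/s^3.
e_ss = 2/K_a = 2/(1625/57) = 114/1625.

114/1625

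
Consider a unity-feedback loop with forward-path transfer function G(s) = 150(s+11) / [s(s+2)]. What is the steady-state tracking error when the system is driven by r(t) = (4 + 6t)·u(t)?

2/275

G(s) has one factor of s in the denominator, so the system is type 1. By superposition:
  • 4: tracked with zero error.
  • 6t: e_ss = 6/K_v with K_v=825 → 2/275.
Total e_ss = 2/275.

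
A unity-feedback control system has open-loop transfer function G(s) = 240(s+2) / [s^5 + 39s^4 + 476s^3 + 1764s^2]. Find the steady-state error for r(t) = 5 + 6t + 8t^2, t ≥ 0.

58.8

Factoring s^2 from the denominator leaves a polynomial with constant term 1764, so the system is type 2. Taking each input component in turn:
  • 5: tracked with zero error.
  • 6t: tracked with zero error.
  • 8t^2: e_ss = 16/K_a with K_a=40/147 → 58.8.
Total e_ss = 58.8.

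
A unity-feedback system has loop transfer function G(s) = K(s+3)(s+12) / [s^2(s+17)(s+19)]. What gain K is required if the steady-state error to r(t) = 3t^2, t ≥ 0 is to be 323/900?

150

G(s) has two factors of s in the denominator, so the system is type 2.
K_a = lim_{s→0} s^2·G(s) = K·3·12 / (17·19) = (36/323)·K.
e_ss = 6/K_a = 323/900 ⇒ K_a = 5400/323 ⇒ K = (5400/323)/(36/323) = 150.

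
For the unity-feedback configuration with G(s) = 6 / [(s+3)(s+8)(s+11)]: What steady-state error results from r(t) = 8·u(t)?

352/45

System type = 0 (no poles at s=0).
K_p = lim_{s→0} G(s) = 6 / (3·8·11) = 1/44.
e_ss = 8/(1 + K_p) = 8/(45/44) = 352/45.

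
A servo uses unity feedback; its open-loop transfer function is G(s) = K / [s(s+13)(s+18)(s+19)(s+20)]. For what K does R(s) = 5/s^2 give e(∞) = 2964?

System type = 1 (one pole at s=0).
K_v = lim_{s→0} s·G(s) = K / (13·18·19·20) = (1/88920)·K.
e_ss = 5/K_v = 2964 ⇒ K_v = 5/2964 ⇒ K = (5/2964)/(1/88920) = 150.

150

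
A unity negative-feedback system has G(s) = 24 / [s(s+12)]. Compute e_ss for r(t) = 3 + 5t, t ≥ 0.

The open loop has one pole at the origin → type 1 system. By superposition:
  • 3: tracked with zero error.
  • 5t: e_ss = 5/K_v with K_v=2 → 2.5.
Total e_ss = 2.5.

2.5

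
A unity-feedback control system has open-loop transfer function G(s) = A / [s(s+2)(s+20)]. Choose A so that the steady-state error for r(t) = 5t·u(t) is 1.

One free integrator in G(s): this is a type 1 system.
K_v = lim_{s→0} s·G(s) = A / (2·20) = 0.025·A.
e_ss = 5/K_v = 1 ⇒ K_v = 5 ⇒ A = 5/0.025 = 200.

200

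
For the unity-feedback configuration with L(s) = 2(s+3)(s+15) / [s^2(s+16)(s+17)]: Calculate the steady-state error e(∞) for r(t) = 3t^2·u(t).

272/15

L(s) has two factors of s in the denominator, so the system is type 2.
K_a = lim_{s→0} s^2·L(s) = 2·3·15 / (16·17) = 45/136.
r(t) = 3t^2 gives R(s) = 6/s^3.
e_ss = 6/K_a = 6/(45/136) = 272/15.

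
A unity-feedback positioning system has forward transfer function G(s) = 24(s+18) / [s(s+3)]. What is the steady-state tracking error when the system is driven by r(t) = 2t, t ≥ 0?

1/72

The open loop has one pole at the origin → type 1 system.
K_v = lim_{s→0} s·G(s) = 24·18 / (3) = 144.
e_ss = 2/K_v = 2/144 = 1/72.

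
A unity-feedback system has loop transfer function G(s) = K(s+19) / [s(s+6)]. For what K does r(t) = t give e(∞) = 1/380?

The open loop has one pole at the origin → type 1 system.
K_v = lim_{s→0} s·G(s) = K·19 / (6) = (19/6)·K.
e_ss = 1/K_v = 1/380 ⇒ K_v = 380 ⇒ K = 380/(19/6) = 120.

120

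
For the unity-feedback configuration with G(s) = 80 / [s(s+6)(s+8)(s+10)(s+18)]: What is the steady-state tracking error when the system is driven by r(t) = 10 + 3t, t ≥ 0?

324

G(s) has one factor of s in the denominator, so the system is type 1. Taking each input component in turn:
  • 10: tracked with zero error.
  • 3t: e_ss = 3/K_v with K_v=1/108 → 324.
Total e_ss = 324.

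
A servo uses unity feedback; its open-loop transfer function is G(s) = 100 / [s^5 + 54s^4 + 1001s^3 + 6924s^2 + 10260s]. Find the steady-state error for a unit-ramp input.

The denominator has no term below 10260s — 1 pole at s=0, type 1.
K_v = lim_{s→0} s·G(s) = 100 / 10260 = 5/513.
e_ss = 1/K_v = 1/(5/513) = 102.6.

102.6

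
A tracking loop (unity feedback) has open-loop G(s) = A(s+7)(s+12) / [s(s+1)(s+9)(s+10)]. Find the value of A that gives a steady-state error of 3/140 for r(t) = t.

50

System type = 1 (one pole at s=0).
K_v = lim_{s→0} s·G(s) = A·7·12 / (1·9·10) = (14/15)·A.
e_ss = 1/K_v = 3/140 ⇒ K_v = 140/3 ⇒ A = (140/3)/(14/15) = 50.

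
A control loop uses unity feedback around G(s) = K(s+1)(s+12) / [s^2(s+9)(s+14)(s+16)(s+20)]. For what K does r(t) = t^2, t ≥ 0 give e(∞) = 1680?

4

System type = 2 (two poles at s=0).
K_a = lim_{s→0} s^2·G(s) = K·1·12 / (9·14·16·20) = (1/3360)·K.
e_ss = 2/K_a = 1680 ⇒ K_a = 1/840 ⇒ K = (1/840)/(1/3360) = 4.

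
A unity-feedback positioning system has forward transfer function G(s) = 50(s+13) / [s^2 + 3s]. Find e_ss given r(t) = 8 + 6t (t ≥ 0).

9/325

Lowest-order denominator term is 3s, so the open loop has 1 pole at the origin → type 1 system. Taking each input component in turn:
  • 8: tracked with zero error.
  • 6t: e_ss = 6/K_v with K_v=650/3 → 9/325.
Total e_ss = 9/325.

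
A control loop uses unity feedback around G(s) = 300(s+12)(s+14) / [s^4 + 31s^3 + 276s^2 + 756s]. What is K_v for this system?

The denominator has no term below 756s — 1 pole at s=0, type 1.
K_v = lim_{s→0} s·G(s) = 300·12·14 / 756 = 200/3.

200/3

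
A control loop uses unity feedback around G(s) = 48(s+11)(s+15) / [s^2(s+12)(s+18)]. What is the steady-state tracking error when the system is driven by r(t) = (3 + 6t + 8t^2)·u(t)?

G(s) has two factors of s in the denominator, so the system is type 2. By superposition:
  • 3: tracked with zero error.
  • 6t: tracked with zero error.
  • 8t^2: e_ss = 16/K_a with K_a=110/3 → 24/55.
Total e_ss = 24/55.

24/55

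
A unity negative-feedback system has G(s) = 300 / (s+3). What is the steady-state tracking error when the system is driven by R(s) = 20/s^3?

infinity

The open loop has no poles at the origin → type 0 system.
For a type-0 system K_a = 0, so e_ss to a parabolic input is unbounded.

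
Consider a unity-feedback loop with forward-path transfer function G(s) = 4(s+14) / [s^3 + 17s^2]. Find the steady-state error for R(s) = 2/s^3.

The denominator has no term below 17s^2 — 2 poles at s=0, type 2.
K_a = lim_{s→0} s^2·G(s) = 4·14 / 17 = 56/17.
r(t) = t^2 gives R(s) = 2/s^3.
e_ss = 2/K_a = 2/(56/17) = 17/28.

17/28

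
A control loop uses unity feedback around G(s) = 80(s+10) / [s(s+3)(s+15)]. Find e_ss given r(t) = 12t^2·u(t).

infinity

G(s) has one factor of s in the denominator, so the system is type 1.
K_a = lim_{s→0} s^2·G(s) = 0; the steady-state error to this parabolic input grows without bound.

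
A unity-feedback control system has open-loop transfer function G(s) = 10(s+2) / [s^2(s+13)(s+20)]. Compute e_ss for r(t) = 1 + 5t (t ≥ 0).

0

Two free integrators in G(s): this is a type 2 system. By superposition:
  • 1: tracked with zero error.
  • 5t: tracked with zero error.
Total e_ss = 0.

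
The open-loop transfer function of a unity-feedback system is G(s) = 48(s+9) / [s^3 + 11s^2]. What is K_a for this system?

Factoring s^2 from the denominator leaves a polynomial with constant term 11, so the system is type 2.
K_a = lim_{s→0} s^2·G(s) = 48·9 / 11 = 432/11.

432/11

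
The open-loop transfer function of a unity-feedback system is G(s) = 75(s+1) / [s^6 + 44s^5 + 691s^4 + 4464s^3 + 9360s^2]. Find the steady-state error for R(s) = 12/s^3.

The denominator has no term below 9360s^2 — 2 poles at s=0, type 2.
K_a = lim_{s→0} s^2·G(s) = 75·1 / 9360 = 5/624.
r(t) = 6t^2 gives R(s) = 12/s^3.
e_ss = 12/K_a = 12/(5/624) = 1497.6.

1497.6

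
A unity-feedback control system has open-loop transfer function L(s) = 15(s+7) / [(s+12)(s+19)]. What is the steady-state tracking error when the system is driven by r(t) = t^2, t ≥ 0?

The open loop has no poles at the origin → type 0 system.
For a type-0 system K_a = 0, so e_ss to a parabolic input is unbounded.

infinity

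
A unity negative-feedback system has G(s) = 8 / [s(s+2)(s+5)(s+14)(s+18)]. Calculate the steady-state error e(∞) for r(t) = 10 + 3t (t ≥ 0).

945

One free integrator in G(s): this is a type 1 system. Taking each input component in turn:
  • 10: tracked with zero error.
  • 3t: e_ss = 3/K_v with K_v=1/315 → 945.
Total e_ss = 945.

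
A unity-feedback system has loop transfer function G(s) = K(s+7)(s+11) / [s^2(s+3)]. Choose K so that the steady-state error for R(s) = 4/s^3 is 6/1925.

50

The open loop has two poles at the origin → type 2 system.
K_a = lim_{s→0} s^2·G(s) = K·7·11 / (3) = (77/3)·K.
e_ss = 4/K_a = 6/1925 ⇒ K_a = 3850/3 ⇒ K = (3850/3)/(77/3) = 50.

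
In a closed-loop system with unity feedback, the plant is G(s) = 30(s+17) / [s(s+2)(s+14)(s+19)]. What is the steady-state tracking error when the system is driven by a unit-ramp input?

266/255

System type = 1 (one pole at s=0).
K_v = lim_{s→0} s·G(s) = 30·17 / (2·14·19) = 255/266.
e_ss = 1/K_v = 1/(255/266) = 266/255.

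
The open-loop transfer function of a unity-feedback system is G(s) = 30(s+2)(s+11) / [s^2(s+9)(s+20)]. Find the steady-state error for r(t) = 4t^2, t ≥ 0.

24/11

G(s) has two factors of s in the denominator, so the system is type 2.
K_a = lim_{s→0} s^2·G(s) = 30·2·11 / (9·20) = 11/3.
r(t) = 4t^2 gives R(s) = 8/s^3.
e_ss = 8/K_a = 8/(11/3) = 24/11.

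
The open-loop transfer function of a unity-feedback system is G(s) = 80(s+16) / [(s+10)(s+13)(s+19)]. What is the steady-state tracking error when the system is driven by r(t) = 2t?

System type = 0 (no poles at s=0).
For a type-0 system K_v = 0, so e_ss to a ramp input is unbounded.

infinity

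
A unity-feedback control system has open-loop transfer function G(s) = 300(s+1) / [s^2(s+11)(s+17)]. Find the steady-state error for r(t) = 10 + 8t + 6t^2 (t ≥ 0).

Two free integrators in G(s): this is a type 2 system. Treating each term separately:
  • 10: tracked with zero error.
  • 8t: tracked with zero error.
  • 6t^2: e_ss = 12/K_a with K_a=300/187 → 7.48.
Total e_ss = 7.48.

7.48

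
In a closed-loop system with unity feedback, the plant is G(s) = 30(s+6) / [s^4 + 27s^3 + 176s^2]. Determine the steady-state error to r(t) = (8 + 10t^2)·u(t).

Lowest-order denominator term is 176s^2, so the open loop has 2 poles at the origin → type 2 system. Taking each input component in turn:
  • 8: tracked with zero error.
  • 10t^2: e_ss = 20/K_a with K_a=45/44 → 176/9.
Total e_ss = 176/9.

176/9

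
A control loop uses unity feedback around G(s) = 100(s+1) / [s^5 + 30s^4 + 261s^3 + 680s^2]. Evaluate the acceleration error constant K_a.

5/34

Lowest-order denominator term is 680s^2, so the open loop has 2 poles at the origin → type 2 system.
K_a = lim_{s→0} s^2·G(s) = 100·1 / 680 = 5/34.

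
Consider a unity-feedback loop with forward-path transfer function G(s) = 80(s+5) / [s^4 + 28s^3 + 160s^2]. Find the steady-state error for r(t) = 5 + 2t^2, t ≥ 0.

1.6

Lowest-order denominator term is 160s^2, so the open loop has 2 poles at the origin → type 2 system. Taking each input component in turn:
  • 5: tracked with zero error.
  • 2t^2: e_ss = 4/K_a with K_a=2.5 → 1.6.
Total e_ss = 1.6.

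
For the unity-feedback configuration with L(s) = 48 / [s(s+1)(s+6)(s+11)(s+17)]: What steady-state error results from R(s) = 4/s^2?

One free integrator in L(s): this is a type 1 system.
K_v = lim_{s→0} s·L(s) = 48 / (1·6·11·17) = 8/187.
e_ss = 4/K_v = 4/(8/187) = 93.5.

93.5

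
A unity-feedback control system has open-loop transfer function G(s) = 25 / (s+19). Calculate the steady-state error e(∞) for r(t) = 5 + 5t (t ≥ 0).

infinity

G(s) has no factors of s in the denominator, so the system is type 0. Taking each input component in turn:
  • 5: e_ss = 5/(1+K_p) with K_p=25/19 → 95/44.
  • 5t: a type-0 system cannot track it, e_ss → ∞.
The unbounded component dominates.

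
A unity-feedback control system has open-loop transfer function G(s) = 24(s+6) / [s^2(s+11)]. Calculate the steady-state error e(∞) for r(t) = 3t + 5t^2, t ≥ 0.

Two free integrators in G(s): this is a type 2 system. By superposition:
  • 3t: tracked with zero error.
  • 5t^2: e_ss = 10/K_a with K_a=144/11 → 55/72.
Total e_ss = 55/72.

55/72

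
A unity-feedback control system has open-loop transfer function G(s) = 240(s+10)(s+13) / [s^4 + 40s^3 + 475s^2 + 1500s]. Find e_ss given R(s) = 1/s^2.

Lowest-order denominator term is 1500s, so the open loop has 1 pole at the origin → type 1 system.
K_v = lim_{s→0} s·G(s) = 240·10·13 / 1500 = 20.8.
e_ss = 1/K_v = 1/20.8 = 5/104.

5/104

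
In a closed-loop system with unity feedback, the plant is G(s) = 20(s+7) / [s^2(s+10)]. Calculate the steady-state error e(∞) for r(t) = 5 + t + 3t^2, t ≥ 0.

The open loop has two poles at the origin → type 2 system. Taking each input component in turn:
  • 5: tracked with zero error.
  • t: tracked with zero error.
  • 3t^2: e_ss = 6/K_a with K_a=14 → 3/7.
Total e_ss = 3/7.

3/7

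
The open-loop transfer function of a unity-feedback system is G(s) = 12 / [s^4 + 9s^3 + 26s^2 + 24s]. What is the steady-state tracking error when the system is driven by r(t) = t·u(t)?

2

Lowest-order denominator term is 24s, so the open loop has 1 pole at the origin → type 1 system.
K_v = lim_{s→0} s·G(s) = 12 / 24 = 0.5.
e_ss = 1/K_v = 1/0.5 = 2.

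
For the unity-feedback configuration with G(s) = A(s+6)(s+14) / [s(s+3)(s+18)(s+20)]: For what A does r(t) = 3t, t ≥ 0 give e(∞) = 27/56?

80

The open loop has one pole at the origin → type 1 system.
K_v = lim_{s→0} s·G(s) = A·6·14 / (3·18·20) = (7/90)·A.
e_ss = 3/K_v = 27/56 ⇒ K_v = 56/9 ⇒ A = (56/9)/(7/90) = 80.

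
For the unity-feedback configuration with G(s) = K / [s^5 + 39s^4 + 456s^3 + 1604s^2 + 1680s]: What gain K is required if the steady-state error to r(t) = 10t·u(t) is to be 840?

20

The denominator has no term below 1680s — 1 pole at s=0, type 1.
K_v = lim_{s→0} s·G(s) = K / 1680 = (1/1680)·K.
e_ss = 10/K_v = 840 ⇒ K_v = 1/84 ⇒ K = (1/84)/(1/1680) = 20.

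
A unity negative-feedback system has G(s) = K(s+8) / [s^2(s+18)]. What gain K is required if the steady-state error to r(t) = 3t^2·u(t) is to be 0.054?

Two free integrators in G(s): this is a type 2 system.
K_a = lim_{s→0} s^2·G(s) = K·8 / (18) = (4/9)·K.
e_ss = 6/K_a = 0.054 ⇒ K_a = 1000/9 ⇒ K = (1000/9)/(4/9) = 250.

250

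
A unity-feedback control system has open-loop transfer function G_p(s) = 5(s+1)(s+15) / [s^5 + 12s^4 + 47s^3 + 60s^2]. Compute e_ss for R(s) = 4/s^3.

3.2

The denominator has no term below 60s^2 — 2 poles at s=0, type 2.
K_a = lim_{s→0} s^2·G_p(s) = 5·1·15 / 60 = 1.25.
r(t) = 2t^2 gives R(s) = 4/s^3.
e_ss = 4/K_a = 4/1.25 = 3.2.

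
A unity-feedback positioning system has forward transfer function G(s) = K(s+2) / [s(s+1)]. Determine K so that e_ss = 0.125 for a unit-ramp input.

4

One free integrator in G(s): this is a type 1 system.
K_v = lim_{s→0} s·G(s) = K·2 / (1) = 2·K.
e_ss = 1/K_v = 0.125 ⇒ K_v = 8 ⇒ K = 8/2 = 4.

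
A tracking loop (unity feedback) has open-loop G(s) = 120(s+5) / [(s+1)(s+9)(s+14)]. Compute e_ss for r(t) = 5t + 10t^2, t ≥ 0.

No free integrators in G(s): this is a type 0 system. By superposition:
  • 5t: a type-0 system cannot track it, e_ss → ∞.
  • 10t^2: a type-0 system cannot track it, e_ss → ∞.
The unbounded component dominates.

infinity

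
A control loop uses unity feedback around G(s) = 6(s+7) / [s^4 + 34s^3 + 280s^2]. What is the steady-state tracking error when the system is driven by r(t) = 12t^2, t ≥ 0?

160

Lowest-order denominator term is 280s^2, so the open loop has 2 poles at the origin → type 2 system.
K_a = lim_{s→0} s^2·G(s) = 6·7 / 280 = 0.15.
r(t) = 12t^2 gives R(s) = 24/s^3.
e_ss = 24/K_a = 24/0.15 = 160.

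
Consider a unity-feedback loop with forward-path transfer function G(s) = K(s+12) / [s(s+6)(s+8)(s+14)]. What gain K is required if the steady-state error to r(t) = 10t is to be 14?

The open loop has one pole at the origin → type 1 system.
K_v = lim_{s→0} s·G(s) = K·12 / (6·8·14) = (1/56)·K.
e_ss = 10/K_v = 14 ⇒ K_v = 5/7 ⇒ K = (5/7)/(1/56) = 40.

40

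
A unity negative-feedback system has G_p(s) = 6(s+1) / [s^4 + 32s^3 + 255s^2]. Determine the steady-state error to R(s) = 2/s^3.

85

Lowest-order denominator term is 255s^2, so the open loop has 2 poles at the origin → type 2 system.
K_a = lim_{s→0} s^2·G_p(s) = 6·1 / 255 = 2/85.
r(t) = t^2 gives R(s) = 2/s^3.
e_ss = 2/K_a = 2/(2/85) = 85.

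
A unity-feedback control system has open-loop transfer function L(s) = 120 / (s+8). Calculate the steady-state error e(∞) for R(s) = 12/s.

0.75

System type = 0 (no poles at s=0).
K_p = lim_{s→0} L(s) = 120 / (8) = 15.
e_ss = 12/(1 + K_p) = 12/16 = 0.75.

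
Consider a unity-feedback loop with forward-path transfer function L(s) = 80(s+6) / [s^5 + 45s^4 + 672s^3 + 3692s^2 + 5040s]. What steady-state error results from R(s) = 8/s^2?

84

The denominator has no term below 5040s — 1 pole at s=0, type 1.
K_v = lim_{s→0} s·L(s) = 80·6 / 5040 = 2/21.
e_ss = 8/K_v = 8/(2/21) = 84.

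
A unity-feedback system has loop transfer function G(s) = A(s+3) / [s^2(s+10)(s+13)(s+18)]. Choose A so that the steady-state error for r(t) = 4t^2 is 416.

15

Two free integrators in G(s): this is a type 2 system.
K_a = lim_{s→0} s^2·G(s) = A·3 / (10·13·18) = (1/780)·A.
e_ss = 8/K_a = 416 ⇒ K_a = 1/52 ⇒ A = (1/52)/(1/780) = 15.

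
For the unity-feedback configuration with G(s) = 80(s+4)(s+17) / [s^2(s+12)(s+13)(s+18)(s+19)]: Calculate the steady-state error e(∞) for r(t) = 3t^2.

The open loop has two poles at the origin → type 2 system.
K_a = lim_{s→0} s^2·G(s) = 80·4·17 / (12·13·18·19) = 680/6669.
r(t) = 3t^2 gives R(s) = 6/s^3.
e_ss = 6/K_a = 6/(680/6669) = 20007/340.

20007/340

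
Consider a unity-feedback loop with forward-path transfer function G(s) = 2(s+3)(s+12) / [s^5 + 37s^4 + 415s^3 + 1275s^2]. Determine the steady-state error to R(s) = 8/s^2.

0

The denominator has no term below 1275s^2 — 2 poles at s=0, type 2.
A type-2 system has K_v = ∞, so it tracks a ramp input with zero steady-state error.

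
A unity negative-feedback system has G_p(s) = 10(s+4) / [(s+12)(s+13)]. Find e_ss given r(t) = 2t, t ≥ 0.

G_p(s) has no factors of s in the denominator, so the system is type 0.
K_v = lim_{s→0} s·G_p(s) = 0; the steady-state error to this ramp input grows without bound.

infinity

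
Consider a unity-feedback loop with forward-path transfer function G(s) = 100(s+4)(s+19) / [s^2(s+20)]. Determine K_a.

380

The open loop has two poles at the origin → type 2 system.
K_a = lim_{s→0} s^2·G(s) = 100·4·19 / (20) = 380.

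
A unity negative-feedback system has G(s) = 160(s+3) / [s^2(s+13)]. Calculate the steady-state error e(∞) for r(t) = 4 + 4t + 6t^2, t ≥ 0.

0.325

System type = 2 (two poles at s=0). By superposition:
  • 4: tracked with zero error.
  • 4t: tracked with zero error.
  • 6t^2: e_ss = 12/K_a with K_a=480/13 → 0.325.
Total e_ss = 0.325.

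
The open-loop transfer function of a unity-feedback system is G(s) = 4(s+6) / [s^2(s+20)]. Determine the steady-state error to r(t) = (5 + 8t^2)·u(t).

40/3

The open loop has two poles at the origin → type 2 system. By superposition:
  • 5: tracked with zero error.
  • 8t^2: e_ss = 16/K_a with K_a=1.2 → 40/3.
Total e_ss = 40/3.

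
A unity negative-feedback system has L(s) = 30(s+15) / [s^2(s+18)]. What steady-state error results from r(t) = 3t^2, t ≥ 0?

The open loop has two poles at the origin → type 2 system.
K_a = lim_{s→0} s^2·L(s) = 30·15 / (18) = 25.
r(t) = 3t^2 gives R(s) = 6/s^3.
e_ss = 6/K_a = 6/25 = 0.24.

0.24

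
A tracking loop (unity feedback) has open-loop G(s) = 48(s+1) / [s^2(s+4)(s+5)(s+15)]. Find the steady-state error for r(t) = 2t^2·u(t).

25

The open loop has two poles at the origin → type 2 system.
K_a = lim_{s→0} s^2·G(s) = 48·1 / (4·5·15) = 0.16.
r(t) = 2t^2 gives R(s) = 4/s^3.
e_ss = 4/K_a = 4/0.16 = 25.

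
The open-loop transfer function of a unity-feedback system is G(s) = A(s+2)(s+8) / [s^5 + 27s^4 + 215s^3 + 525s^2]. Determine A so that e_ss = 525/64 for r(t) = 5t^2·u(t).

40

The denominator has no term below 525s^2 — 2 poles at s=0, type 2.
K_a = lim_{s→0} s^2·G(s) = A·2·8 / 525 = (16/525)·A.
e_ss = 10/K_a = 525/64 ⇒ K_a = 128/105 ⇒ A = (128/105)/(16/525) = 40.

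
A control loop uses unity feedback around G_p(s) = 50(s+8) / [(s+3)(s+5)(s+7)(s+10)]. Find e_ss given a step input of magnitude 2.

The open loop has no poles at the origin → type 0 system.
K_p = lim_{s→0} G_p(s) = 50·8 / (3·5·7·10) = 8/21.
e_ss = 2/(1 + K_p) = 2/(29/21) = 42/29.

42/29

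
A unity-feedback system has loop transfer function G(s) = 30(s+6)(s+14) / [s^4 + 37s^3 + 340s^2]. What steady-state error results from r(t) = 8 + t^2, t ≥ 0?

Lowest-order denominator term is 340s^2, so the open loop has 2 poles at the origin → type 2 system. Treating each term separately:
  • 8: tracked with zero error.
  • t^2: e_ss = 2/K_a with K_a=126/17 → 17/63.
Total e_ss = 17/63.

17/63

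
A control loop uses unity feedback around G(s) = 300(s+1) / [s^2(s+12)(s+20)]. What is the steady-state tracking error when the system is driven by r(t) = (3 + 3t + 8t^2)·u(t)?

Two free integrators in G(s): this is a type 2 system. Treating each term separately:
  • 3: tracked with zero error.
  • 3t: tracked with zero error.
  • 8t^2: e_ss = 16/K_a with K_a=1.25 → 12.8.
Total e_ss = 12.8.

12.8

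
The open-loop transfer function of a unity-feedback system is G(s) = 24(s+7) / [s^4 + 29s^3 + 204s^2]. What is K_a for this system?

Factoring s^2 from the denominator leaves a polynomial with constant term 204, so the system is type 2.
K_a = lim_{s→0} s^2·G(s) = 24·7 / 204 = 14/17.

14/17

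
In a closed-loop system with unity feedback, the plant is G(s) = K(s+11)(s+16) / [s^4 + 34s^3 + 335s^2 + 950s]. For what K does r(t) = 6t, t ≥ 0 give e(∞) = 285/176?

20

Lowest-order denominator term is 950s, so the open loop has 1 pole at the origin → type 1 system.
K_v = lim_{s→0} s·G(s) = K·11·16 / 950 = (88/475)·K.
e_ss = 6/K_v = 285/176 ⇒ K_v = 352/95 ⇒ K = (352/95)/(88/475) = 20.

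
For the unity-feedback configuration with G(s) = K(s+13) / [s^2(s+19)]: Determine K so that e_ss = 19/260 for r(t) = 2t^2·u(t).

80

G(s) has two factors of s in the denominator, so the system is type 2.
K_a = lim_{s→0} s^2·G(s) = K·13 / (19) = (13/19)·K.
e_ss = 4/K_a = 19/260 ⇒ K_a = 1040/19 ⇒ K = (1040/19)/(13/19) = 80.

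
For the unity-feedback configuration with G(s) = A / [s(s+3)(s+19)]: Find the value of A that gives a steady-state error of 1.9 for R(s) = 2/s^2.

60

G(s) has one factor of s in the denominator, so the system is type 1.
K_v = lim_{s→0} s·G(s) = A / (3·19) = (1/57)·A.
e_ss = 2/K_v = 1.9 ⇒ K_v = 20/19 ⇒ A = (20/19)/(1/57) = 60.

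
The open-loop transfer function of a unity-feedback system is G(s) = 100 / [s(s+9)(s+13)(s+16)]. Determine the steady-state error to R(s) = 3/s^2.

G(s) has one factor of s in the denominator, so the system is type 1.
K_v = lim_{s→0} s·G(s) = 100 / (9·13·16) = 25/468.
e_ss = 3/K_v = 3/(25/468) = 56.16.

56.16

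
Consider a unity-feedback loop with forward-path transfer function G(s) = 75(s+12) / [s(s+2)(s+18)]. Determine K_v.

One free integrator in G(s): this is a type 1 system.
K_v = lim_{s→0} s·G(s) = 75·12 / (2·18) = 25.

25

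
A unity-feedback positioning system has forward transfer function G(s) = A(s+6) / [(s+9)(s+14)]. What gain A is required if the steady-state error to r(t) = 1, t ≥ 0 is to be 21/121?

100

No free integrators in G(s): this is a type 0 system.
K_p = lim_{s→0} G(s) = A·6 / (9·14) = (1/21)·A.
e_ss = 1/(1 + K_p) = 21/121 ⇒ 1 + (1/21)·A = 121/21 ⇒ A = 100.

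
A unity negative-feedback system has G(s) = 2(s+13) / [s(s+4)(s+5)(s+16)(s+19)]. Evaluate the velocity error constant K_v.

System type = 1 (one pole at s=0).
K_v = lim_{s→0} s·G(s) = 2·13 / (4·5·16·19) = 13/3040.

13/3040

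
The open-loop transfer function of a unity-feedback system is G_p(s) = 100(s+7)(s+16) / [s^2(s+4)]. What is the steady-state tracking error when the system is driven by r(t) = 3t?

0

System type = 2 (two poles at s=0).
A type-2 system has K_v = ∞, so it tracks a ramp input with zero steady-state error.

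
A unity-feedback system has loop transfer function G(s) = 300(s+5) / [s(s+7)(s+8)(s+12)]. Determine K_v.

125/56

System type = 1 (one pole at s=0).
K_v = lim_{s→0} s·G(s) = 300·5 / (7·8·12) = 125/56.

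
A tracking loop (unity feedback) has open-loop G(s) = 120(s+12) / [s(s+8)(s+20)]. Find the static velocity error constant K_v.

The open loop has one pole at the origin → type 1 system.
K_v = lim_{s→0} s·G(s) = 120·12 / (8·20) = 9.

9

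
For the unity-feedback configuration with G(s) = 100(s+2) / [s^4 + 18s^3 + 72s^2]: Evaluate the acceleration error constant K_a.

25/9

The denominator has no term below 72s^2 — 2 poles at s=0, type 2.
K_a = lim_{s→0} s^2·G(s) = 100·2 / 72 = 25/9.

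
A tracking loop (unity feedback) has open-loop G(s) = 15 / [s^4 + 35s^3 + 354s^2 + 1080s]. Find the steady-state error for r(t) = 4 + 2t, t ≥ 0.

144

The denominator has no term below 1080s — 1 pole at s=0, type 1. Treating each term separately:
  • 4: tracked with zero error.
  • 2t: e_ss = 2/K_v with K_v=1/72 → 144.
Total e_ss = 144.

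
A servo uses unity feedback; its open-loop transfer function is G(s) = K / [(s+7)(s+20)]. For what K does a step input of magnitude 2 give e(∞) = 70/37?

G(s) has no factors of s in the denominator, so the system is type 0.
K_p = lim_{s→0} G(s) = K / (7·20) = (1/140)·K.
e_ss = 2/(1 + K_p) = 70/37 ⇒ 1 + (1/140)·K = 37/35 ⇒ K = 8.

8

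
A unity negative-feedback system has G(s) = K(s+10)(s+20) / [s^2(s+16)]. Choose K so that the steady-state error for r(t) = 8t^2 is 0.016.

The open loop has two poles at the origin → type 2 system.
K_a = lim_{s→0} s^2·G(s) = K·10·20 / (16) = 12.5·K.
e_ss = 16/K_a = 0.016 ⇒ K_a = 1000 ⇒ K = 1000/12.5 = 80.

80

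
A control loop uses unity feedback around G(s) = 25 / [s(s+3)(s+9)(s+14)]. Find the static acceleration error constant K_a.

One free integrator in G(s): this is a type 1 system.
K_a = lim_{s→0} s^2·G(s) = 0 (the extra factor of s kills the finite limit).

0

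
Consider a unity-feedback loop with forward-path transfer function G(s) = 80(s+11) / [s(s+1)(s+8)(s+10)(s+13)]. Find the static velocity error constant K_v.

11/13

System type = 1 (one pole at s=0).
K_v = lim_{s→0} s·G(s) = 80·11 / (1·8·10·13) = 11/13.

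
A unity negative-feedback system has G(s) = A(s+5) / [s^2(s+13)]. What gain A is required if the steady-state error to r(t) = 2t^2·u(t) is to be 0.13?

80

System type = 2 (two poles at s=0).
K_a = lim_{s→0} s^2·G(s) = A·5 / (13) = (5/13)·A.
e_ss = 4/K_a = 0.13 ⇒ K_a = 400/13 ⇒ A = (400/13)/(5/13) = 80.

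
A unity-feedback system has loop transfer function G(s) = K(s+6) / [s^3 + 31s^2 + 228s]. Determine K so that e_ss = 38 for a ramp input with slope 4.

The denominator has no term below 228s — 1 pole at s=0, type 1.
K_v = lim_{s→0} s·G(s) = K·6 / 228 = (1/38)·K.
e_ss = 4/K_v = 38 ⇒ K_v = 2/19 ⇒ K = (2/19)/(1/38) = 4.

4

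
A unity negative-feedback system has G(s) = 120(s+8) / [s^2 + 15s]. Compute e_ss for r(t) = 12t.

Lowest-order denominator term is 15s, so the open loop has 1 pole at the origin → type 1 system.
K_v = lim_{s→0} s·G(s) = 120·8 / 15 = 64.
e_ss = 12/K_v = 12/64 = 0.1875.

0.1875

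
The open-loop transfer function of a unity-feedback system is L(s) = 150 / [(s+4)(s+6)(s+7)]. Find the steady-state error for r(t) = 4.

L(s) has no factors of s in the denominator, so the system is type 0.
K_p = lim_{s→0} L(s) = 150 / (4·6·7) = 25/28.
e_ss = 4/(1 + K_p) = 4/(53/28) = 112/53.

112/53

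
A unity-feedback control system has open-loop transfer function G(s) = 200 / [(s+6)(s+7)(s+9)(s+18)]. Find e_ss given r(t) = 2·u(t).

3402/1751

No free integrators in G(s): this is a type 0 system.
K_p = lim_{s→0} G(s) = 200 / (6·7·9·18) = 50/1701.
e_ss = 2/(1 + K_p) = 2/(1751/1701) = 3402/1751.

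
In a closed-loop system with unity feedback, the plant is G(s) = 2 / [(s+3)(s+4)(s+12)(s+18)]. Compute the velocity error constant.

G(s) has no factors of s in the denominator, so the system is type 0.
K_v = lim_{s→0} s·G(s) = 0 (the extra factor of s kills the finite limit).

0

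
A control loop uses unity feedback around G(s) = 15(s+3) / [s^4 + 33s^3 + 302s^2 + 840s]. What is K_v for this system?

3/56

Factoring s from the denominator leaves a polynomial with constant term 840, so the system is type 1.
K_v = lim_{s→0} s·G(s) = 15·3 / 840 = 3/56.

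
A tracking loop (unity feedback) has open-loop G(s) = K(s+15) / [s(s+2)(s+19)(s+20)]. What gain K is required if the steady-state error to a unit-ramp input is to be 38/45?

60

The open loop has one pole at the origin → type 1 system.
K_v = lim_{s→0} s·G(s) = K·15 / (2·19·20) = (3/152)·K.
e_ss = 1/K_v = 38/45 ⇒ K_v = 45/38 ⇒ K = (45/38)/(3/152) = 60.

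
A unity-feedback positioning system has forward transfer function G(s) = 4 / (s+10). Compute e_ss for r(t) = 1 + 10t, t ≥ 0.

infinity

The open loop has no poles at the origin → type 0 system. By superposition:
  • 1: e_ss = 1/(1+K_p) with K_p=0.4 → 5/7.
  • 10t: a type-0 system cannot track it, e_ss → ∞.
The unbounded component dominates.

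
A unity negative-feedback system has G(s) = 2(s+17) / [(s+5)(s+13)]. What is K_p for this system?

G(s) has no factors of s in the denominator, so the system is type 0.
K_p = lim_{s→0} G(s) = 2·17 / (5·13) = 34/65.

34/65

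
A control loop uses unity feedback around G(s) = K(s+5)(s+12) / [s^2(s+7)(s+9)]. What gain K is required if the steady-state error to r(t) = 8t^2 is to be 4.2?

4

Two free integrators in G(s): this is a type 2 system.
K_a = lim_{s→0} s^2·G(s) = K·5·12 / (7·9) = (20/21)·K.
e_ss = 16/K_a = 4.2 ⇒ K_a = 80/21 ⇒ K = (80/21)/(20/21) = 4.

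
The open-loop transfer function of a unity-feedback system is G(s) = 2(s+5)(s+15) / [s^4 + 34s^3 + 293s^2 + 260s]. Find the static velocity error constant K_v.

Lowest-order denominator term is 260s, so the open loop has 1 pole at the origin → type 1 system.
K_v = lim_{s→0} s·G(s) = 2·5·15 / 260 = 15/26.

15/26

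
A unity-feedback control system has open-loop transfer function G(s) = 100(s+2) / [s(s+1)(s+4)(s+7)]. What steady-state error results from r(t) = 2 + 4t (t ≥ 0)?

One free integrator in G(s): this is a type 1 system. Taking each input component in turn:
  • 2: tracked with zero error.
  • 4t: e_ss = 4/K_v with K_v=50/7 → 0.56.
Total e_ss = 0.56.

0.56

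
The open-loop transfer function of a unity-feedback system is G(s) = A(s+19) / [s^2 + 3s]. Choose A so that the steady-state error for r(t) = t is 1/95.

15

Factoring s from the denominator leaves a polynomial with constant term 3, so the system is type 1.
K_v = lim_{s→0} s·G(s) = A·19 / 3 = (19/3)·A.
e_ss = 1/K_v = 1/95 ⇒ K_v = 95 ⇒ A = 95/(19/3) = 15.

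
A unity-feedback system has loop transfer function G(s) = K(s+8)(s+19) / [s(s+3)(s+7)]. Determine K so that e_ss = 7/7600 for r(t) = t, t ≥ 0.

G(s) has one factor of s in the denominator, so the system is type 1.
K_v = lim_{s→0} s·G(s) = K·8·19 / (3·7) = (152/21)·K.
e_ss = 1/K_v = 7/7600 ⇒ K_v = 7600/7 ⇒ K = (7600/7)/(152/21) = 150.

150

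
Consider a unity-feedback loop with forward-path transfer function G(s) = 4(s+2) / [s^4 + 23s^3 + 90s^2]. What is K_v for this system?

K_v = lim_{s→0} s·G(s); with 2 poles at the origin the limit diverges, so K_v = ∞.

infinity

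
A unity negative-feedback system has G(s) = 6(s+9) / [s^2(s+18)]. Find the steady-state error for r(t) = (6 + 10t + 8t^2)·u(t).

16/3

Two free integrators in G(s): this is a type 2 system. By superposition:
  • 6: tracked with zero error.
  • 10t: tracked with zero error.
  • 8t^2: e_ss = 16/K_a with K_a=3 → 16/3.
Total e_ss = 16/3.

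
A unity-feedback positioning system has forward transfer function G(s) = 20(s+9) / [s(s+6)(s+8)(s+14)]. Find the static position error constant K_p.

K_p = lim_{s→0} G(s); with 1 pole at the origin the limit diverges, so K_p = ∞.

infinity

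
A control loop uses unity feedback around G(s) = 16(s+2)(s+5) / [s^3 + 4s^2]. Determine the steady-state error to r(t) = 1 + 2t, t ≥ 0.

Factoring s^2 from the denominator leaves a polynomial with constant term 4, so the system is type 2. By superposition:
  • 1: tracked with zero error.
  • 2t: tracked with zero error.
Total e_ss = 0.

0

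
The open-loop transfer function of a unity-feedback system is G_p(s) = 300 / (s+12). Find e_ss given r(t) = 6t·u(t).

The open loop has no poles at the origin → type 0 system.
K_v = lim_{s→0} s·G_p(s) = 0; the steady-state error to this ramp input grows without bound.

infinity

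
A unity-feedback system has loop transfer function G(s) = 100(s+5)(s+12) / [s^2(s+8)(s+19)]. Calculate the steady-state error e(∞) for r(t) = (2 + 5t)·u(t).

0

System type = 2 (two poles at s=0). Taking each input component in turn:
  • 2: tracked with zero error.
  • 5t: tracked with zero error.
Total e_ss = 0.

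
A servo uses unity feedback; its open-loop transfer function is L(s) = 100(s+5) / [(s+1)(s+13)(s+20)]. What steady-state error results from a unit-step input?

System type = 0 (no poles at s=0).
K_p = lim_{s→0} L(s) = 100·5 / (1·13·20) = 25/13.
e_ss = 1/(1 + K_p) = 1/(38/13) = 13/38.

13/38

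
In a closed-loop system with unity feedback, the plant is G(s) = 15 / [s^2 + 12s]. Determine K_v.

1.25

The denominator has no term below 12s — 1 pole at s=0, type 1.
K_v = lim_{s→0} s·G(s) = 15 / 12 = 1.25.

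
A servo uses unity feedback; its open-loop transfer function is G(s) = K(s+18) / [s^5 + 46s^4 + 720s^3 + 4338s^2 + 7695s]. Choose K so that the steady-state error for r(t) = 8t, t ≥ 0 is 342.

Factoring s from the denominator leaves a polynomial with constant term 7695, so the system is type 1.
K_v = lim_{s→0} s·G(s) = K·18 / 7695 = (2/855)·K.
e_ss = 8/K_v = 342 ⇒ K_v = 4/171 ⇒ K = (4/171)/(2/855) = 10.

10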